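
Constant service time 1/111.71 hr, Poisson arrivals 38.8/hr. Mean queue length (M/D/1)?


ρ = 38.8/111.71 = 0.3473
M/D/1: Lq = ρ²/(2(1−ρ)) = 0.1206/(2·0.6527) = 0.09242

Final: 0.09242


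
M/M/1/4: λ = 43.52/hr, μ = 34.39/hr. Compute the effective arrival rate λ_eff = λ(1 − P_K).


ρ = 1.2655; P_K = (1−ρ)ρ^4/(1−ρ^5) = 0.303214
λ_eff = λ(1 − P_K) = 43.52·(1 − 0.303214) = 43.52·0.696786 = 30.3241 /hr

Final: 30.3241 /hr


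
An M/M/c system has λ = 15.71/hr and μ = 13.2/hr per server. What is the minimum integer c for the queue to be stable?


Stability requires cμ > λ ⇔ c > λ/μ.
λ/μ = 15.71/13.2 = 1.1902
Minimum integer c = ⌊1.1902⌋ + 1 = 2
Check: 2·13.2 = 26.40 > 15.71, while 1·13.2 = 13.20 ≤ 15.71

Final: 2 servers


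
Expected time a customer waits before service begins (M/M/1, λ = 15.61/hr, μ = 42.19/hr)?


ρ = 15.61/42.19 = 0.3700
Wq = ρ/(μ−λ) = 0.3700/(42.19 − 15.61) = 0.3700/26.58 = 0.01392 hr

Final: 0.01392 hr


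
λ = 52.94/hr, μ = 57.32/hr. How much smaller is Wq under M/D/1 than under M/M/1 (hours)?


ρ = 52.94/57.32 = 0.9236
Wq(M/M/1) = ρ/(μ−λ) = 0.9236/4.38 = 0.21086 hr
Wq(M/D/1) = ρ/(2(μ−λ)) = 0.10543 hr
Savings = 0.21086 − 0.10543 = 0.10543 hr

Final: 0.10543 hr


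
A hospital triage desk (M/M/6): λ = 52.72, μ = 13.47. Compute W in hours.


a = 3.9139; ρ = 0.6523; P₀ = 0.018397
Lq = P₀·a^c·ρ/(c!(1−ρ)²) = 0.49562
Wq = Lq/λ = 0.49562/52.72 = 0.009401 hr
W = Wq + 1/μ = 0.009401 + 0.07424 = 0.08364 hr

Final: 0.08364 hr


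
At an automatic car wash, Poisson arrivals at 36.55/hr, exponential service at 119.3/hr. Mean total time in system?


W = 1/(μ−λ) = 1/(119.3 − 36.55) = 1/82.75 = 0.01208 hr

Final: 0.01208 hr


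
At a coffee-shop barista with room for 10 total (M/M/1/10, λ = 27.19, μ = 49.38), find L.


ρ = 27.19/49.38 = 0.5506
L = ρ[1 − (K+1)ρ^K + Kρ^(K+1)] / [(1−ρ)(1−ρ^(K+1))]
Numerator: 0.5506·(1 − 11·0.002562 + 10·0.001411) = 0.542878
Denominator: (0.4494)·(0.998589) = 0.448738
L = 0.542878/0.448738 = 1.2098

Final: 1.2098


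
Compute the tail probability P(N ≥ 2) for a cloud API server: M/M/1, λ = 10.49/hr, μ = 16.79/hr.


ρ = 10.49/16.79 = 0.6248
P(N ≥ n) = ρ^n = 0.6248^2 = 0.390346

Final: 0.390346


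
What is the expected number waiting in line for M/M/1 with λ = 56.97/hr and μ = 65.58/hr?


ρ = 56.97/65.58 = 0.8687
Lq = ρ²/(1−ρ) = 0.7547/0.1313 = 5.7480

Final: 5.7480


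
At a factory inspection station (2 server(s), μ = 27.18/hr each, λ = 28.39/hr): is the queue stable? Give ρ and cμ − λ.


Total capacity cμ = 2·27.18 = 54.36/hr
ρ = λ/(cμ) = 28.39/54.36 = 0.5223
Stable ⇔ ρ < 1: YES
Spare capacity = cμ − λ = 54.36 − 28.39 = 25.97/hr

Final: ρ = 0.5223; stable; margin = 25.97/hr


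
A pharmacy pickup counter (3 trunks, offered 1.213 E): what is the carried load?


B(3,1.213) = 0.091635 (Erlang-B)
Carried load = a(1 − B) = 1.213·(1 − 0.091635) = 1.213·0.908365 = 1.1018 E

Final: 1.1018 Erlangs


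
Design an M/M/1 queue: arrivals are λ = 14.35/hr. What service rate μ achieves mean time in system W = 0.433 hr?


W = 1/(μ−λ) ⇒ μ − λ = 1/W = 1/0.433 = 2.3095
μ = λ + 1/W = 14.35 + 2.3095 = 16.6595 per hr

Final: 16.6595 /hr


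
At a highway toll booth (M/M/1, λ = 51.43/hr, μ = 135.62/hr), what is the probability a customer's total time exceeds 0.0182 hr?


W ~ Exponential(μ−λ) for M/M/1.
μ − λ = 135.62 − 51.43 = 84.1900
P(W > t) = e^{−(μ−λ)t} = e^{−1.5323} = 0.216047

Final: 0.216047


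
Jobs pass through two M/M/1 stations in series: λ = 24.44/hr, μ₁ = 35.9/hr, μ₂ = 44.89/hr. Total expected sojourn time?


Each node sees arrival rate λ = 24.44/hr (tandem ⇒ throughput preserved).
W₁ = 1/(μ₁−λ) = 1/(35.9−24.44) = 0.08726 hr
W₂ = 1/(μ₂−λ) = 1/(44.89−24.44) = 0.04890 hr
W_total = W₁ + W₂ = 0.08726 + 0.04890 = 0.13616 hr

Final: 0.13616 hr


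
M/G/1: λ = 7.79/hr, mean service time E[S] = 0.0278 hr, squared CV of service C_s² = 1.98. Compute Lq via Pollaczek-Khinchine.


ρ = λ·E[S] = 7.79·0.0278 = 0.2166
Lq = ρ²(1+C_s²)/(2(1−ρ)) = 0.04690·(1+1.98)/(2·0.7834)
= 0.04690·2.9800/1.5669 = 0.08920

Final: 0.08920


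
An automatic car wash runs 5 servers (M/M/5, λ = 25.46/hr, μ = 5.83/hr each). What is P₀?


a = λ/μ = 25.46/5.83 = 4.3671; ρ = a/c = 0.8734
Σ_{k=0}^{4} a^k/k! (terms k=0..4) = 1.00000 + 4.36707 + 9.53564 + 13.88092 + 15.15473 = 43.93835
Tail: a^5/(5!(1−ρ)) = 1588.36103/(120·0.1266) = 104.56351
P₀ = 1/(43.93835 + 104.56351) = 1/148.50187 = 0.006734

Final: 0.006734


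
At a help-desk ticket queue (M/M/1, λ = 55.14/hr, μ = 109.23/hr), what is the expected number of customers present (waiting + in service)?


ρ = λ/μ = 55.14/109.23 = 0.5048
L = ρ/(1−ρ) = 0.5048/(1 − 0.5048) = 0.5048/0.4952 = 1.0194

Final: 1.0194


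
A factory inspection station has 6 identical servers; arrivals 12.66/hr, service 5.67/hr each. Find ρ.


ρ = λ/(cμ) = 12.66/(6·5.67) = 12.66/34.02 = 0.3721

Final: 0.3721


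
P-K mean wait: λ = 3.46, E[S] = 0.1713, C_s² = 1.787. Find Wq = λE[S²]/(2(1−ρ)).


ρ = λ·E[S] = 3.46·0.1713 = 0.5927
E[S²] = E[S]²(1+C_s²) = 0.1713²·(1+1.787) = 0.081781
Wq = λ·E[S²]/(2(1−ρ)) = 3.46·0.081781/(2·0.4073) = 0.34736 hr

Final: 0.34736 hr


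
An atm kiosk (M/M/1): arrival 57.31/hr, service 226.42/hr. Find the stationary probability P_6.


ρ = 57.31/226.42 = 0.2531
P_n = (1−ρ)·ρ^n = (1 − 0.2531)·0.2531^6 = 0.7469·0.0002630 = 0.0001964

Final: 0.0001964


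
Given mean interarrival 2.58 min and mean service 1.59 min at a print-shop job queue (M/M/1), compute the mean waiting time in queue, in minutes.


λ = 60/2.58 = 23.2558 /hr
μ = 60/1.59 = 37.7358 /hr
ρ = λ/μ = 23.2558/37.7358 = 0.6163
Wq = ρ/(μ−λ) = 0.6163/(37.7358−23.2558) = 0.04256 hr
In minutes: 0.04256·60 = 2.554 min

Final: 2.554 min


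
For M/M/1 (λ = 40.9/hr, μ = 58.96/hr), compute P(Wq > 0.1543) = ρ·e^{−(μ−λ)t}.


ρ = 40.9/58.96 = 0.6937
P(Wq > t) = ρ·e^{−(μ−λ)t} = 0.6937·e^{−2.7867}
= 0.6937·0.061627 = 0.042750

Final: 0.042750


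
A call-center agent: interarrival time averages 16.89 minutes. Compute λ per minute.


λ = 1/(interarrival time) in consistent units.
1 minute = 1 min, so λ = 1/16.89 = 0.05921 per minute

Final: 0.05921 /min


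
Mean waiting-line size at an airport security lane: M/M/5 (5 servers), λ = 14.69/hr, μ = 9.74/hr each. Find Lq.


a = λ/μ = 1.5082; ρ = a/5 = 0.3016
P₀ = 0.220942
Lq = P₀·a^c·ρ / (c!·(1−ρ)²) = 0.220942·7.80394·0.3016/(120·0.48770)
= 0.008887

Final: 0.008887


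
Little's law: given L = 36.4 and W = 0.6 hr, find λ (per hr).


λ = L/W = 36.4/0.6 = 60.6667 /hr

Final: 60.6667 /hr


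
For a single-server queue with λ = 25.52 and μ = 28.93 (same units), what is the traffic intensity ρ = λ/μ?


ρ = λ/μ = 25.52/28.93 = 0.8821

Final: 0.8821


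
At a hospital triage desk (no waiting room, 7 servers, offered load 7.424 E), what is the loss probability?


B(c,a) = (a^c/c!) / Σ_{k=0}^{c} a^k/k!
a^7/7! = 246.623925
Σ terms (k=0..7): 1.00000 + 7.42400 + 27.55789 + 68.19659 + 126.57287 + 187.93539 + 232.53872 + 246.62393 = 897.849378
B = 246.623925/897.849378 = 0.274683

Final: 0.274683


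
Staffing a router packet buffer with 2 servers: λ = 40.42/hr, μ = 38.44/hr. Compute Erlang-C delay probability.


a = λ/μ = 1.0515; ρ = a/2 = 0.5258
P₀ = 0.310827 (from M/M/c formula)
C(c,a) = [a^c/(c!(1−ρ))]·P₀ = [1.10567/(2·0.4742)]·0.310827
= 1.16572·0.310827 = 0.362336

Final: 0.362336


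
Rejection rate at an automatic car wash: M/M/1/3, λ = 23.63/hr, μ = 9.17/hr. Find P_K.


ρ = λ/μ = 23.63/9.17 = 2.5769
P_K = (1−ρ)ρ^K/(1−ρ^(K+1)) = (-1.5769·17.111306)/(1 − 44.093802)
= -26.982496/-43.093802 = 0.626134

Final: 0.626134


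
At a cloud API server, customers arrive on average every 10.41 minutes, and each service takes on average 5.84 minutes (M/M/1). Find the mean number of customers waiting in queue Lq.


λ = 60/10.41 = 5.7637 /hr
μ = 60/5.84 = 10.2740 /hr
ρ = λ/μ = 5.7637/10.2740 = 0.5610
Lq = ρ²/(1−ρ) = 0.3147/0.4390 = 0.7169

Final: 0.7169


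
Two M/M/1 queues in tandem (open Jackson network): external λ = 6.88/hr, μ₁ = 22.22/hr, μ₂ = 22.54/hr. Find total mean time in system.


Each node sees arrival rate λ = 6.88/hr (tandem ⇒ throughput preserved).
W₁ = 1/(μ₁−λ) = 1/(22.22−6.88) = 0.06519 hr
W₂ = 1/(μ₂−λ) = 1/(22.54−6.88) = 0.06386 hr
W_total = W₁ + W₂ = 0.06519 + 0.06386 = 0.12905 hr

Final: 0.12905 hr


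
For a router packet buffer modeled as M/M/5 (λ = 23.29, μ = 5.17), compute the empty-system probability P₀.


a = λ/μ = 23.29/5.17 = 4.5048; ρ = a/c = 0.9010
Σ_{k=0}^{4} a^k/k! (terms k=0..4) = 1.00000 + 4.50484 + 10.14677 + 15.23651 + 17.15950 = 48.04762
Tail: a^5/(5!(1−ρ)) = 1855.21705/(120·0.09903) = 156.11120
P₀ = 1/(48.04762 + 156.11120) = 1/204.15882 = 0.004898

Final: 0.004898


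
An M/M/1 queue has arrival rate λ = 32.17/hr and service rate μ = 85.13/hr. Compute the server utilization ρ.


ρ = λ/μ = 32.17/85.13 = 0.3779

Final: 0.3779


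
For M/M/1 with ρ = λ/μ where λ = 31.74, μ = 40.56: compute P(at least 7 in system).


ρ = 31.74/40.56 = 0.7825
P(N ≥ n) = ρ^n = 0.7825^7 = 0.179706

Final: 0.179706


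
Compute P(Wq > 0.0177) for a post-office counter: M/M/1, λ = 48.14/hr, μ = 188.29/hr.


ρ = 48.14/188.29 = 0.2557
P(Wq > t) = ρ·e^{−(μ−λ)t} = 0.2557·e^{−2.4807}
= 0.2557·0.083688 = 0.021397

Final: 0.021397


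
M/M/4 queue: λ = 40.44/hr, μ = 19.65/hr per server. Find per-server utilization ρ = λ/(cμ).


ρ = λ/(cμ) = 40.44/(4·19.65) = 40.44/78.60 = 0.5145

Final: 0.5145


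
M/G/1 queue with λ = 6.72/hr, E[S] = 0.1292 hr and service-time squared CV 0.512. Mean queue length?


ρ = λ·E[S] = 6.72·0.1292 = 0.8682
Lq = ρ²(1+C_s²)/(2(1−ρ)) = 0.7538·(1+0.512)/(2·0.1318)
= 0.7538·1.5120/0.2636 = 4.32463

Final: 4.32463


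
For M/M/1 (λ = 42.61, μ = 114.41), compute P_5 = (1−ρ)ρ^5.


ρ = 42.61/114.41 = 0.3724
P_n = (1−ρ)·ρ^n = (1 − 0.3724)·0.3724^5 = 0.6276·0.007165 = 0.004497

Final: 0.004497


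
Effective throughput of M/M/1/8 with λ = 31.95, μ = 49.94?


ρ = 0.6398; P_K = (1−ρ)ρ^8/(1−ρ^9) = 0.010295
λ_eff = λ(1 − P_K) = 31.95·(1 − 0.010295) = 31.95·0.989705 = 31.6211 /hr

Final: 31.6211 /hr


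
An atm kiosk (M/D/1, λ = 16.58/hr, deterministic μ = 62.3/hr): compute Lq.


ρ = 16.58/62.3 = 0.2661
M/D/1: Lq = ρ²/(2(1−ρ)) = 0.07083/(2·0.7339) = 0.04826

Final: 0.04826


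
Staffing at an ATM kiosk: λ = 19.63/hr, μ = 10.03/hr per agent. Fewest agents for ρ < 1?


Stability requires cμ > λ ⇔ c > λ/μ.
λ/μ = 19.63/10.03 = 1.9571
Minimum integer c = ⌊1.9571⌋ + 1 = 2
Check: 2·10.03 = 20.06 > 19.63, while 1·10.03 = 10.03 ≤ 19.63

Final: 2 servers


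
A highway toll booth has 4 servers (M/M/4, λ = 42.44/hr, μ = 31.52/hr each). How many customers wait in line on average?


a = λ/μ = 1.3464; ρ = a/4 = 0.3366
P₀ = 0.258654
Lq = P₀·a^c·ρ / (c!·(1−ρ)²) = 0.258654·3.28667·0.3366/(24·0.44008)
= 0.02709

Final: 0.02709


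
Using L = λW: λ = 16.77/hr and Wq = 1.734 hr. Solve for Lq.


Lq = λWq = 16.77·1.734 = 29.0792

Final: 29.0792


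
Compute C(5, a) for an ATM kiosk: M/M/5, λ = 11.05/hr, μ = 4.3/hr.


a = λ/μ = 2.5698; ρ = a/5 = 0.5140
P₀ = 0.074414 (from M/M/c formula)
C(c,a) = [a^c/(c!(1−ρ))]·P₀ = [112.06477/(120·0.4860)]·0.074414
= 1.92137·0.074414 = 0.142976

Final: 0.142976


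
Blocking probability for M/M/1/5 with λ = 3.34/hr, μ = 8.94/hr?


ρ = λ/μ = 3.34/8.94 = 0.3736
P_K = (1−ρ)ρ^K/(1−ρ^(K+1)) = (0.6264·0.007279)/(1 − 0.002719)
= 0.004559/0.997281 = 0.004572

Final: 0.004572


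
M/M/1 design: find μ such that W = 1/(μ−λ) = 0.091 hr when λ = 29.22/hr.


W = 1/(μ−λ) ⇒ μ − λ = 1/W = 1/0.091 = 10.9890
μ = λ + 1/W = 29.22 + 10.9890 = 40.2090 per hr

Final: 40.2090 /hr


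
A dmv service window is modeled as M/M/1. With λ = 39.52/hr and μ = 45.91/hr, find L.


ρ = λ/μ = 39.52/45.91 = 0.8608
L = ρ/(1−ρ) = 0.8608/(1 − 0.8608) = 0.8608/0.1392 = 6.1847

Final: 6.1847


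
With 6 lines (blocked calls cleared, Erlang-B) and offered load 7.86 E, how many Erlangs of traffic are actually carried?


B(6,7.86) = 0.382050 (Erlang-B)
Carried load = a(1 − B) = 7.86·(1 − 0.382050) = 7.86·0.617950 = 4.8571 E

Final: 4.8571 Erlangs


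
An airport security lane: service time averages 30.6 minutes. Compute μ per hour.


μ = 1/(service time) in consistent units.
1 hour = 60 min, so μ = 60/30.6 = 1.9608 per hour

Final: 1.9608 /hr


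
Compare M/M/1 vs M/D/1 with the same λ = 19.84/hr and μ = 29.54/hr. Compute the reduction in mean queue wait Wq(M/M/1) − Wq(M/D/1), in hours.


ρ = 19.84/29.54 = 0.6716
Wq(M/M/1) = ρ/(μ−λ) = 0.6716/9.70 = 0.06924 hr
Wq(M/D/1) = ρ/(2(μ−λ)) = 0.03462 hr
Savings = 0.06924 − 0.03462 = 0.03462 hr

Final: 0.03462 hr


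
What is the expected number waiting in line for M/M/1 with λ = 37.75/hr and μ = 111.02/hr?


ρ = 37.75/111.02 = 0.3400
Lq = ρ²/(1−ρ) = 0.1156/0.6600 = 0.1752

Final: 0.1752


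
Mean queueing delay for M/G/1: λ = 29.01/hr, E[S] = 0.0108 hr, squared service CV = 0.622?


ρ = λ·E[S] = 29.01·0.0108 = 0.3133
E[S²] = E[S]²(1+C_s²) = 0.0108²·(1+0.622) = 0.0001892
Wq = λ·E[S²]/(2(1−ρ)) = 29.01·0.0001892/(2·0.6867) = 0.003996 hr

Final: 0.003996 hr


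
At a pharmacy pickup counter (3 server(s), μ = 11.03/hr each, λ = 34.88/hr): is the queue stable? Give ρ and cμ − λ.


Total capacity cμ = 3·11.03 = 33.09/hr
ρ = λ/(cμ) = 34.88/33.09 = 1.0541
Stable ⇔ ρ < 1: NO
Spare capacity = cμ − λ = 33.09 − 34.88 = -1.79/hr

Final: ρ = 1.0541; unstable; margin = -1.79/hr


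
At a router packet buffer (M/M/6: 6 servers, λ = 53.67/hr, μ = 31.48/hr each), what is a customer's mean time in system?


a = 1.7049; ρ = 0.2841; P₀ = 0.181691
Lq = P₀·a^c·ρ/(c!(1−ρ)²) = 0.003436
Wq = Lq/λ = 0.003436/53.67 = 0.00006403 hr
W = Wq + 1/μ = 0.00006403 + 0.03177 = 0.03183 hr

Final: 0.03183 hr


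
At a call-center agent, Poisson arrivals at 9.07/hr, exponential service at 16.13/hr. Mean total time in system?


W = 1/(μ−λ) = 1/(16.13 − 9.07) = 1/7.06 = 0.1416 hr

Final: 0.1416 hr


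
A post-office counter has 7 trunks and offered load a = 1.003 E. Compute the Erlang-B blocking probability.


B(c,a) = (a^c/c!) / Σ_{k=0}^{c} a^k/k!
a^7/7! = 0.0002026
Σ terms (k=0..7): 1.00000 + 1.00300 + 0.50300 + 0.16817 + 0.04217 + 0.008459 + 0.001414 + 0.0002026 = 2.726420
B = 0.0002026/2.726420 = 0.00007432

Final: 0.00007432


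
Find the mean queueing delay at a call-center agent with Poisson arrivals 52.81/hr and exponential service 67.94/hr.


ρ = 52.81/67.94 = 0.7773
Wq = ρ/(μ−λ) = 0.7773/(67.94 − 52.81) = 0.7773/15.13 = 0.05137 hr

Final: 0.05137 hr


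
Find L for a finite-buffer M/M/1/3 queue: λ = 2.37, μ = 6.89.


ρ = 2.37/6.89 = 0.3440
L = ρ[1 − (K+1)ρ^K + Kρ^(K+1)] / [(1−ρ)(1−ρ^(K+1))]
Numerator: 0.3440·(1 − 4·0.040699 + 3·0.014000) = 0.302425
Denominator: (0.6560)·(0.986000) = 0.646839
L = 0.302425/0.646839 = 0.4675

Final: 0.4675


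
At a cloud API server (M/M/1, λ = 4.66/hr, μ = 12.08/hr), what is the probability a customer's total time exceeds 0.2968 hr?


W ~ Exponential(μ−λ) for M/M/1.
μ − λ = 12.08 − 4.66 = 7.4200
P(W > t) = e^{−(μ−λ)t} = e^{−2.2023} = 0.110553

Final: 0.110553


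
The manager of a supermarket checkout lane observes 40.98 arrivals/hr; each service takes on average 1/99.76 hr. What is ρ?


ρ = λ/μ = 40.98/99.76 = 0.4108

Final: 0.4108


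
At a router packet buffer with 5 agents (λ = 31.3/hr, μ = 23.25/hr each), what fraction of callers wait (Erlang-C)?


a = λ/μ = 1.3462; ρ = a/5 = 0.2692
P₀ = 0.259987 (from M/M/c formula)
C(c,a) = [a^c/(c!(1−ρ))]·P₀ = [4.42188/(120·0.7308)]·0.259987
= 0.05043·0.259987 = 0.013110

Final: 0.013110


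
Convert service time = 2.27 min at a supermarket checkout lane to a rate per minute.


μ = 1/(service time) in consistent units.
1 minute = 1 min, so μ = 1/2.27 = 0.4405 per minute

Final: 0.4405 /min


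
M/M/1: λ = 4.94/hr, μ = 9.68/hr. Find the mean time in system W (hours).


W = 1/(μ−λ) = 1/(9.68 − 4.94) = 1/4.74 = 0.2110 hr

Final: 0.2110 hr


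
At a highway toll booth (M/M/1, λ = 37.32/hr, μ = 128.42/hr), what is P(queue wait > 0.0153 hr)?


ρ = 37.32/128.42 = 0.2906
P(Wq > t) = ρ·e^{−(μ−λ)t} = 0.2906·e^{−1.3938}
= 0.2906·0.248123 = 0.072107

Final: 0.072107


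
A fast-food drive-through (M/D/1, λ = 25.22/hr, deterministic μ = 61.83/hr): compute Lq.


ρ = 25.22/61.83 = 0.4079
M/D/1: Lq = ρ²/(2(1−ρ)) = 0.1664/(2·0.5921) = 0.14050

Final: 0.14050


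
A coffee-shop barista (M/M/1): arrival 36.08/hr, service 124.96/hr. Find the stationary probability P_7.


ρ = 36.08/124.96 = 0.2887
P_n = (1−ρ)·ρ^n = (1 − 0.2887)·0.2887^7 = 0.7113·0.0001673 = 0.0001190

Final: 0.0001190


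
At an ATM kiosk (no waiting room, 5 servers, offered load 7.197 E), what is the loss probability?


B(c,a) = (a^c/c!) / Σ_{k=0}^{c} a^k/k!
a^5/5! = 160.907493
Σ terms (k=0..5): 1.00000 + 7.19700 + 25.89840 + 62.13027 + 111.78789 + 160.90749 = 368.921062
B = 160.907493/368.921062 = 0.436157

Final: 0.436157


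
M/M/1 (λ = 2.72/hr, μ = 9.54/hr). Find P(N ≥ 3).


ρ = 2.72/9.54 = 0.2851
P(N ≥ n) = ρ^n = 0.2851^3 = 0.023177

Final: 0.023177


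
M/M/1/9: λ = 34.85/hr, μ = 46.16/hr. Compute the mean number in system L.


ρ = 34.85/46.16 = 0.7550
L = ρ[1 − (K+1)ρ^K + Kρ^(K+1)] / [(1−ρ)(1−ρ^(K+1))]
Numerator: 0.7550·(1 − 10·0.079695 + 9·0.060169) = 0.562133
Denominator: (0.2450)·(0.939831) = 0.230275
L = 0.562133/0.230275 = 2.4411

Final: 2.4411


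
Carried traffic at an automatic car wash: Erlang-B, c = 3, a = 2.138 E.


B(3,2.138) = 0.230961 (Erlang-B)
Carried load = a(1 − B) = 2.138·(1 − 0.230961) = 2.138·0.769039 = 1.6442 E

Final: 1.6442 Erlangs


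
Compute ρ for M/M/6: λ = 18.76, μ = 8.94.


ρ = λ/(cμ) = 18.76/(6·8.94) = 18.76/53.64 = 0.3497

Final: 0.3497


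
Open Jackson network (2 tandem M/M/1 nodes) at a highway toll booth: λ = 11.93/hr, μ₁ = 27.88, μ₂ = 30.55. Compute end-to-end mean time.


Each node sees arrival rate λ = 11.93/hr (tandem ⇒ throughput preserved).
W₁ = 1/(μ₁−λ) = 1/(27.88−11.93) = 0.06270 hr
W₂ = 1/(μ₂−λ) = 1/(30.55−11.93) = 0.05371 hr
W_total = W₁ + W₂ = 0.06270 + 0.05371 = 0.11640 hr

Final: 0.11640 hr


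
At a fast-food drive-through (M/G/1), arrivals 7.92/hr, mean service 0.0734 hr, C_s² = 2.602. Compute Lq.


ρ = λ·E[S] = 7.92·0.0734 = 0.5813
Lq = ρ²(1+C_s²)/(2(1−ρ)) = 0.3379·(1+2.602)/(2·0.4187)
= 0.3379·3.6020/0.8373 = 1.45373

Final: 1.45373


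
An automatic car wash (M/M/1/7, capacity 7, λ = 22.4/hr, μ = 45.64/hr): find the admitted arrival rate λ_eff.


ρ = 0.4908; P_K = (1−ρ)ρ^7/(1−ρ^8) = 0.003505
λ_eff = λ(1 − P_K) = 22.4·(1 − 0.003505) = 22.4·0.996495 = 22.3215 /hr

Final: 22.3215 /hr


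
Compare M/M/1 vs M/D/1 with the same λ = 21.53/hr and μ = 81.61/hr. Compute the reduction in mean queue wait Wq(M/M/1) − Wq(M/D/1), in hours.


ρ = 21.53/81.61 = 0.2638
Wq(M/M/1) = ρ/(μ−λ) = 0.2638/60.08 = 0.004391 hr
Wq(M/D/1) = ρ/(2(μ−λ)) = 0.002196 hr
Savings = 0.004391 − 0.002196 = 0.002196 hr

Final: 0.002196 hr


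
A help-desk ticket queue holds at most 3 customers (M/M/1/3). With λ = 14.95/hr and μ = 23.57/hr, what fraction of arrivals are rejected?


ρ = λ/μ = 14.95/23.57 = 0.6343
P_K = (1−ρ)ρ^K/(1−ρ^(K+1)) = (0.3657·0.255179)/(1 − 0.161855)
= 0.093324/0.838145 = 0.111346

Final: 0.111346


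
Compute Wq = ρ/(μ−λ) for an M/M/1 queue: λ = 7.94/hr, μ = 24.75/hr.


ρ = 7.94/24.75 = 0.3208
Wq = ρ/(μ−λ) = 0.3208/(24.75 − 7.94) = 0.3208/16.81 = 0.01908 hr

Final: 0.01908 hr


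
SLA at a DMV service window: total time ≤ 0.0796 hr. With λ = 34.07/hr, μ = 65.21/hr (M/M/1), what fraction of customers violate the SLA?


W ~ Exponential(μ−λ) for M/M/1.
μ − λ = 65.21 − 34.07 = 31.1400
P(W > t) = e^{−(μ−λ)t} = e^{−2.4787} = 0.083848

Final: 0.083848


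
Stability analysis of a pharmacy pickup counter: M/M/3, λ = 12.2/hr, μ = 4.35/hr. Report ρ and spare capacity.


Total capacity cμ = 3·4.35 = 13.05/hr
ρ = λ/(cμ) = 12.2/13.05 = 0.9349
Stable ⇔ ρ < 1: YES
Spare capacity = cμ − λ = 13.05 − 12.2 = 0.85/hr

Final: ρ = 0.9349; stable; margin = 0.85/hr


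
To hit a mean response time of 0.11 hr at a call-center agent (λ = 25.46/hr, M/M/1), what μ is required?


W = 1/(μ−λ) ⇒ μ − λ = 1/W = 1/0.11 = 9.0909
μ = λ + 1/W = 25.46 + 9.0909 = 34.5509 per hr

Final: 34.5509 /hr


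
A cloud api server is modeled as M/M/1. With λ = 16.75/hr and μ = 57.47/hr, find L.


ρ = λ/μ = 16.75/57.47 = 0.2915
L = ρ/(1−ρ) = 0.2915/(1 − 0.2915) = 0.2915/0.7085 = 0.4113

Final: 0.4113


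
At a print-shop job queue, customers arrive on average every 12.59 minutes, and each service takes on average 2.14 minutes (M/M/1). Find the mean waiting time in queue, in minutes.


λ = 60/12.59 = 4.7657 /hr
μ = 60/2.14 = 28.0374 /hr
ρ = λ/μ = 4.7657/28.0374 = 0.1700
Wq = ρ/(μ−λ) = 0.1700/(28.0374−4.7657) = 0.007304 hr
In minutes: 0.007304·60 = 0.4382 min

Final: 0.4382 min


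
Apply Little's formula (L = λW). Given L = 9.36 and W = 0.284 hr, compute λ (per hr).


λ = L/W = 9.36/0.284 = 32.9577 /hr

Final: 32.9577 /hr


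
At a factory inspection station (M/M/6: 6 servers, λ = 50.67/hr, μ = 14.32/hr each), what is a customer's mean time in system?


a = 3.5384; ρ = 0.5897; P₀ = 0.027793
Lq = P₀·a^c·ρ/(c!(1−ρ)²) = 0.26545
Wq = Lq/λ = 0.26545/50.67 = 0.005239 hr
W = Wq + 1/μ = 0.005239 + 0.06983 = 0.07507 hr

Final: 0.07507 hr


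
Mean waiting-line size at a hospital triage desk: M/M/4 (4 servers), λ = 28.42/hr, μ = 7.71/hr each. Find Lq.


a = λ/μ = 3.6861; ρ = a/4 = 0.9215
P₀ = 0.008485
Lq = P₀·a^c·ρ / (c!·(1−ρ)²) = 0.008485·184.62002·0.9215/(24·0.006157)
= 9.76815

Final: 9.76815


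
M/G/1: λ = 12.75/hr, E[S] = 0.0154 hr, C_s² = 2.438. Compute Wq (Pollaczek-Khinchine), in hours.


ρ = λ·E[S] = 12.75·0.0154 = 0.1963
E[S²] = E[S]²(1+C_s²) = 0.0154²·(1+2.438) = 0.0008154
Wq = λ·E[S²]/(2(1−ρ)) = 12.75·0.0008154/(2·0.8036) = 0.006468 hr

Final: 0.006468 hr


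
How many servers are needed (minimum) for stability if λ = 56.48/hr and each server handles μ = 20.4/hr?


Stability requires cμ > λ ⇔ c > λ/μ.
λ/μ = 56.48/20.4 = 2.7686
Minimum integer c = ⌊2.7686⌋ + 1 = 3
Check: 3·20.4 = 61.20 > 56.48, while 2·20.4 = 40.80 ≤ 56.48

Final: 3 servers


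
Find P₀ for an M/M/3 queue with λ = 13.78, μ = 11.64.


a = λ/μ = 13.78/11.64 = 1.1838; ρ = a/c = 0.3946
Σ_{k=0}^{2} a^k/k! (terms k=0..2) = 1.00000 + 1.18385 + 0.70075 = 2.88460
Tail: a^3/(3!(1−ρ)) = 1.65916/(6·0.6054) = 0.45678
P₀ = 1/(2.88460 + 0.45678) = 1/3.34138 = 0.299278

Final: 0.299278


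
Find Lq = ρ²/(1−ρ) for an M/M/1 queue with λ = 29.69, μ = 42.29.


ρ = 29.69/42.29 = 0.7021
Lq = ρ²/(1−ρ) = 0.4929/0.2979 = 1.6543

Final: 1.6543


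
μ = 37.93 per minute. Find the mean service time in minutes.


Mean service time = 1/μ = 1/37.93 minute = 0.02636 minute
In minutes: 0.02636 × 1 = 0.02636 min

Final: 0.02636 min


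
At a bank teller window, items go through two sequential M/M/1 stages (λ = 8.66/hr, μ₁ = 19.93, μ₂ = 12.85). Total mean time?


Each node sees arrival rate λ = 8.66/hr (tandem ⇒ throughput preserved).
W₁ = 1/(μ₁−λ) = 1/(19.93−8.66) = 0.08873 hr
W₂ = 1/(μ₂−λ) = 1/(12.85−8.66) = 0.23866 hr
W_total = W₁ + W₂ = 0.08873 + 0.23866 = 0.32739 hr

Final: 0.32739 hr


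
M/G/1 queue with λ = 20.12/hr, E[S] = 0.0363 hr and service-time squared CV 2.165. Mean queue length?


ρ = λ·E[S] = 20.12·0.0363 = 0.7304
Lq = ρ²(1+C_s²)/(2(1−ρ)) = 0.5334·(1+2.165)/(2·0.2696)
= 0.5334·3.1650/0.5393 = 3.13056

Final: 3.13056


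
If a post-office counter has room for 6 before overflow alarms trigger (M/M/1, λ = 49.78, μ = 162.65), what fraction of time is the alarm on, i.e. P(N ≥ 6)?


ρ = 49.78/162.65 = 0.3061
P(N ≥ n) = ρ^n = 0.3061^6 = 0.0008219

Final: 0.0008219


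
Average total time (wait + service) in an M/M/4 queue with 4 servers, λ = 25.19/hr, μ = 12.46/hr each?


a = 2.0217; ρ = 0.5054; P₀ = 0.127393
Lq = P₀·a^c·ρ/(c!(1−ρ)²) = 0.18321
Wq = Lq/λ = 0.18321/25.19 = 0.007273 hr
W = Wq + 1/μ = 0.007273 + 0.08026 = 0.08753 hr

Final: 0.08753 hr


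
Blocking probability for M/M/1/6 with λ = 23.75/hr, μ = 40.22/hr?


ρ = λ/μ = 23.75/40.22 = 0.5905
P_K = (1−ρ)ρ^K/(1−ρ^(K+1)) = (0.4095·0.042396)/(1 − 0.025035)
= 0.017361/0.974965 = 0.017807

Final: 0.017807


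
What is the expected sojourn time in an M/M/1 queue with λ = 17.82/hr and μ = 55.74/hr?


W = 1/(μ−λ) = 1/(55.74 − 17.82) = 1/37.92 = 0.02637 hr

Final: 0.02637 hr


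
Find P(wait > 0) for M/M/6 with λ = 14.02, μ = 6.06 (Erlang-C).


a = λ/μ = 2.3135; ρ = a/6 = 0.3856
P₀ = 0.098559 (from M/M/c formula)
C(c,a) = [a^c/(c!(1−ρ))]·P₀ = [153.33890/(720·0.6144)]·0.098559
= 0.34663·0.098559 = 0.034163

Final: 0.034163


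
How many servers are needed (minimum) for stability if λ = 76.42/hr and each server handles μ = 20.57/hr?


Stability requires cμ > λ ⇔ c > λ/μ.
λ/μ = 76.42/20.57 = 3.7151
Minimum integer c = ⌊3.7151⌋ + 1 = 4
Check: 4·20.57 = 82.28 > 76.42, while 3·20.57 = 61.71 ≤ 76.42

Final: 4 servers


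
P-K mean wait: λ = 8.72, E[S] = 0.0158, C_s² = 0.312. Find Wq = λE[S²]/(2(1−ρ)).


ρ = λ·E[S] = 8.72·0.0158 = 0.1378
E[S²] = E[S]²(1+C_s²) = 0.0158²·(1+0.312) = 0.0003275
Wq = λ·E[S²]/(2(1−ρ)) = 8.72·0.0003275/(2·0.8622) = 0.001656 hr

Final: 0.001656 hr


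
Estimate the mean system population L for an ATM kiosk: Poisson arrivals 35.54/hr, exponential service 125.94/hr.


ρ = λ/μ = 35.54/125.94 = 0.2822
L = ρ/(1−ρ) = 0.2822/(1 − 0.2822) = 0.2822/0.7178 = 0.3931

Final: 0.3931


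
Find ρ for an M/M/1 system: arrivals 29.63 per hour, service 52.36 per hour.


ρ = λ/μ = 29.63/52.36 = 0.5659

Final: 0.5659


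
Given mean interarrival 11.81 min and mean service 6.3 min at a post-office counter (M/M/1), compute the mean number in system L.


λ = 60/11.81 = 5.0804 /hr
μ = 60/6.3 = 9.5238 /hr
ρ = λ/μ = 5.0804/9.5238 = 0.5334
L = ρ/(1−ρ) = 0.5334/0.4666 = 1.1434

Final: 1.1434


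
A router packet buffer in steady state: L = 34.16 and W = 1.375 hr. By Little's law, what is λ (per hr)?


λ = L/W = 34.16/1.375 = 24.8436 /hr

Final: 24.8436 /hr


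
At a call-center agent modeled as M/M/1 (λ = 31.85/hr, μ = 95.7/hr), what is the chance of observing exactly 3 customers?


ρ = 31.85/95.7 = 0.3328
P_n = (1−ρ)·ρ^n = (1 − 0.3328)·0.3328^3 = 0.6672·0.036863 = 0.024595

Final: 0.024595


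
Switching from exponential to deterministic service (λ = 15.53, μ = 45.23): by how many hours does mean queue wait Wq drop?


ρ = 15.53/45.23 = 0.3434
Wq(M/M/1) = ρ/(μ−λ) = 0.3434/29.70 = 0.01156 hr
Wq(M/D/1) = ρ/(2(μ−λ)) = 0.005780 hr
Savings = 0.01156 − 0.005780 = 0.005780 hr

Final: 0.005780 hr


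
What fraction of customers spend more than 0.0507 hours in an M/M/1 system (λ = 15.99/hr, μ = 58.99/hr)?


W ~ Exponential(μ−λ) for M/M/1.
μ − λ = 58.99 − 15.99 = 43.0000
P(W > t) = e^{−(μ−λ)t} = e^{−2.1801} = 0.113030

Final: 0.113030


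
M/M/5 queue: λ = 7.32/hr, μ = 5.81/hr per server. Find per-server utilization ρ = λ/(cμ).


ρ = λ/(cμ) = 7.32/(5·5.81) = 7.32/29.05 = 0.2520

Final: 0.2520


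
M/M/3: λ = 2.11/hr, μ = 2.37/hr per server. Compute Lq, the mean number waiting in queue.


a = λ/μ = 0.8903; ρ = a/3 = 0.2968
P₀ = 0.407522
Lq = P₀·a^c·ρ / (c!·(1−ρ)²) = 0.407522·0.70567·0.2968/(6·0.49454)
= 0.02876

Final: 0.02876


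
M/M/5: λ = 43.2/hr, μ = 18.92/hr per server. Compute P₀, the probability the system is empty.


a = λ/μ = 43.2/18.92 = 2.2833; ρ = a/c = 0.4567
Σ_{k=0}^{4} a^k/k! (terms k=0..4) = 1.00000 + 2.28330 + 2.60673 + 1.98398 + 1.13250 = 9.00650
Tail: a^5/(5!(1−ρ)) = 62.06019/(120·0.5433) = 0.95183
P₀ = 1/(9.00650 + 0.95183) = 1/9.95833 = 0.100418

Final: 0.100418


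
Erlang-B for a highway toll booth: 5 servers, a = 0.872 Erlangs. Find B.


B(c,a) = (a^c/c!) / Σ_{k=0}^{c} a^k/k!
a^5/5! = 0.004201
Σ terms (k=0..5): 1.00000 + 0.87200 + 0.38019 + 0.11051 + 0.02409 + 0.004201 = 2.390994
B = 0.004201/2.390994 = 0.001757

Final: 0.001757


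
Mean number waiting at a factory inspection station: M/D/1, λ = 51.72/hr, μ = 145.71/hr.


ρ = 51.72/145.71 = 0.3550
M/D/1: Lq = ρ²/(2(1−ρ)) = 0.1260/(2·0.6450) = 0.09766

Final: 0.09766


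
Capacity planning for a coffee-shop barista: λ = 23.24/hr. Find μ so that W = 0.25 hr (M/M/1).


W = 1/(μ−λ) ⇒ μ − λ = 1/W = 1/0.25 = 4.0000
μ = λ + 1/W = 23.24 + 4.0000 = 27.2400 per hr

Final: 27.2400 /hr


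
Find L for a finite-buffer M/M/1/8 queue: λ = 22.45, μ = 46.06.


ρ = 22.45/46.06 = 0.4874
L = ρ[1 − (K+1)ρ^K + Kρ^(K+1)] / [(1−ρ)(1−ρ^(K+1))]
Numerator: 0.4874·(1 − 9·0.003185 + 8·0.001553) = 0.479489
Denominator: (0.5126)·(0.998447) = 0.511796
L = 0.479489/0.511796 = 0.9369

Final: 0.9369


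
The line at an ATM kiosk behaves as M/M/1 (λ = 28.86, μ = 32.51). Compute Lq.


ρ = 28.86/32.51 = 0.8877
Lq = ρ²/(1−ρ) = 0.7881/0.1123 = 7.0191

Final: 7.0191


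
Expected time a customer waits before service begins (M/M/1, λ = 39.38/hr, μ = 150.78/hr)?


ρ = 39.38/150.78 = 0.2612
Wq = ρ/(μ−λ) = 0.2612/(150.78 − 39.38) = 0.2612/111.40 = 0.002344 hr

Final: 0.002344 hr


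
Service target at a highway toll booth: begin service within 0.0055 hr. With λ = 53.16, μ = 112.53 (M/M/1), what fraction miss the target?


ρ = 53.16/112.53 = 0.4724
P(Wq > t) = ρ·e^{−(μ−λ)t} = 0.4724·e^{−0.3265}
= 0.4724·0.721419 = 0.340804

Final: 0.340804


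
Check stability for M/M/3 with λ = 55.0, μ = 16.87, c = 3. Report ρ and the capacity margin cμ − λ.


Total capacity cμ = 3·16.87 = 50.61/hr
ρ = λ/(cμ) = 55.0/50.61 = 1.0867
Stable ⇔ ρ < 1: NO
Spare capacity = cμ − λ = 50.61 − 55.0 = -4.39/hr

Final: ρ = 1.0867; unstable; margin = -4.39/hr


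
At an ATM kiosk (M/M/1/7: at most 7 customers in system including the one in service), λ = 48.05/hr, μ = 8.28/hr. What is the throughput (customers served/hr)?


ρ = 5.8031; P_K = (1−ρ)ρ^7/(1−ρ^8) = 0.827680
λ_eff = λ(1 − P_K) = 48.05·(1 − 0.827680) = 48.05·0.172320 = 8.2800 /hr

Final: 8.2800 /hr


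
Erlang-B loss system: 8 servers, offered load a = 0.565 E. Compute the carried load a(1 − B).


B(8,0.565) = 0.0000001464 (Erlang-B)
Carried load = a(1 − B) = 0.565·(1 − 0.0000001464) = 0.565·1.000000 = 0.5650 E

Final: 0.5650 Erlangs


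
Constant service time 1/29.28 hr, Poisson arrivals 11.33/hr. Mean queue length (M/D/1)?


ρ = 11.33/29.28 = 0.3870
M/D/1: Lq = ρ²/(2(1−ρ)) = 0.1497/(2·0.6130) = 0.12212

Final: 0.12212


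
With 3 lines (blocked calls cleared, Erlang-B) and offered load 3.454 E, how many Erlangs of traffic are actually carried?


B(3,3.454) = 0.397283 (Erlang-B)
Carried load = a(1 − B) = 3.454·(1 − 0.397283) = 3.454·0.602717 = 2.0818 E

Final: 2.0818 Erlangs


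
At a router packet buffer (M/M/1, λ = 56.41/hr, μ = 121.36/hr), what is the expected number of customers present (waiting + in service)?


ρ = λ/μ = 56.41/121.36 = 0.4648
L = ρ/(1−ρ) = 0.4648/(1 − 0.4648) = 0.4648/0.5352 = 0.8685

Final: 0.8685


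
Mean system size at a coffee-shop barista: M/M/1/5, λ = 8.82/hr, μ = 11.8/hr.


ρ = 8.82/11.8 = 0.7475
L = ρ[1 − (K+1)ρ^K + Kρ^(K+1)] / [(1−ρ)(1−ρ^(K+1))]
Numerator: 0.7475·(1 − 6·0.233310 + 5·0.174389) = 0.352865
Denominator: (0.2525)·(0.825611) = 0.208502
L = 0.352865/0.208502 = 1.6924

Final: 1.6924


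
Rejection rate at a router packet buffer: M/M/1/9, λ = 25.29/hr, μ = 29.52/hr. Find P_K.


ρ = λ/μ = 25.29/29.52 = 0.8567
P_K = (1−ρ)ρ^K/(1−ρ^(K+1)) = (0.1433·0.248595)/(1 − 0.212973)
= 0.035622/0.787027 = 0.045261

Final: 0.045261


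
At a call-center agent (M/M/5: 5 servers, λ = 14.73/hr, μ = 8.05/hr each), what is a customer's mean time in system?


a = 1.8298; ρ = 0.3660; P₀ = 0.159700
Lq = P₀·a^c·ρ/(c!(1−ρ)²) = 0.02485
Wq = Lq/λ = 0.02485/14.73 = 0.001687 hr
W = Wq + 1/μ = 0.001687 + 0.12422 = 0.12591 hr

Final: 0.12591 hr


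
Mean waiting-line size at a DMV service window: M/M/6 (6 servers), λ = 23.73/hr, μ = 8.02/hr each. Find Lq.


a = λ/μ = 2.9589; ρ = a/6 = 0.4931
P₀ = 0.051083
Lq = P₀·a^c·ρ / (c!·(1−ρ)²) = 0.051083·671.02735·0.4931/(720·0.25690)
= 0.09139

Final: 0.09139


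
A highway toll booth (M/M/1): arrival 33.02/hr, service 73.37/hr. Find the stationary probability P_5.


ρ = 33.02/73.37 = 0.4500
P_n = (1−ρ)·ρ^n = (1 − 0.4500)·0.4500^5 = 0.5500·0.018463 = 0.010154

Final: 0.010154


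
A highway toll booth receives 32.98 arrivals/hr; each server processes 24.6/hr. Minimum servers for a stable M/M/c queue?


Stability requires cμ > λ ⇔ c > λ/μ.
λ/μ = 32.98/24.6 = 1.3407
Minimum integer c = ⌊1.3407⌋ + 1 = 2
Check: 2·24.6 = 49.20 > 32.98, while 1·24.6 = 24.60 ≤ 32.98

Final: 2 servers


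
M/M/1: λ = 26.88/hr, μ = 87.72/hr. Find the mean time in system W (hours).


W = 1/(μ−λ) = 1/(87.72 − 26.88) = 1/60.84 = 0.01644 hr

Final: 0.01644 hr


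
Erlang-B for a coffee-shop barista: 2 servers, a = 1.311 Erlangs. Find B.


B(c,a) = (a^c/c!) / Σ_{k=0}^{c} a^k/k!
a^2/2! = 0.859360
Σ terms (k=0..2): 1.00000 + 1.31100 + 0.85936 = 3.170361
B = 0.859360/3.170361 = 0.271061

Final: 0.271061


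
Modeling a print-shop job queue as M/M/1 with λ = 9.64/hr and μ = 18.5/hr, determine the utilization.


ρ = λ/μ = 9.64/18.5 = 0.5211

Final: 0.5211


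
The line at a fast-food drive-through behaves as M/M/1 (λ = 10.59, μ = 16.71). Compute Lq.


ρ = 10.59/16.71 = 0.6338
Lq = ρ²/(1−ρ) = 0.4016/0.3662 = 1.0966

Final: 1.0966


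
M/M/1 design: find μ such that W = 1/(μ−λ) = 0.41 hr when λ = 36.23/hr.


W = 1/(μ−λ) ⇒ μ − λ = 1/W = 1/0.41 = 2.4390
μ = λ + 1/W = 36.23 + 2.4390 = 38.6690 per hr

Final: 38.6690 /hr


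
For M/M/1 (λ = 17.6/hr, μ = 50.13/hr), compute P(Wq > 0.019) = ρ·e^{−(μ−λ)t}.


ρ = 17.6/50.13 = 0.3511
P(Wq > t) = ρ·e^{−(μ−λ)t} = 0.3511·e^{−0.6181}
= 0.3511·0.538984 = 0.189230

Final: 0.189230


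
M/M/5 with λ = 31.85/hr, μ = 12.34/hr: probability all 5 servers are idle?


a = λ/μ = 31.85/12.34 = 2.5810; ρ = a/c = 0.5162
Σ_{k=0}^{4} a^k/k! (terms k=0..4) = 1.00000 + 2.58104 + 3.33088 + 2.86571 + 1.84912 = 11.62674
Tail: a^5/(5!(1−ρ)) = 114.54375/(120·0.4838) = 1.97302
P₀ = 1/(11.62674 + 1.97302) = 1/13.59976 = 0.073531

Final: 0.073531


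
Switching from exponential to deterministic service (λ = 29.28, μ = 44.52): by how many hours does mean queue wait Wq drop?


ρ = 29.28/44.52 = 0.6577
Wq(M/M/1) = ρ/(μ−λ) = 0.6577/15.24 = 0.04315 hr
Wq(M/D/1) = ρ/(2(μ−λ)) = 0.02158 hr
Savings = 0.04315 − 0.02158 = 0.02158 hr

Final: 0.02158 hr


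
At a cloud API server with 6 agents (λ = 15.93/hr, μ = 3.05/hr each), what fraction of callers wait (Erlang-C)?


a = λ/μ = 5.2230; ρ = a/6 = 0.8705
P₀ = 0.003080 (from M/M/c formula)
C(c,a) = [a^c/(c!(1−ρ))]·P₀ = [20299.98041/(720·0.1295)]·0.003080
= 217.70373·0.003080 = 0.670460

Final: 0.670460


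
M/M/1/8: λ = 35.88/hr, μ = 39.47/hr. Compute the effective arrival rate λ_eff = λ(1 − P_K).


ρ = 0.9090; P_K = (1−ρ)ρ^8/(1−ρ^9) = 0.073623
λ_eff = λ(1 − P_K) = 35.88·(1 − 0.073623) = 35.88·0.926377 = 33.2384 /hr

Final: 33.2384 /hr


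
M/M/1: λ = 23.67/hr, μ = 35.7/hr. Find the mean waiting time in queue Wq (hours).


ρ = 23.67/35.7 = 0.6630
Wq = ρ/(μ−λ) = 0.6630/(35.7 − 23.67) = 0.6630/12.03 = 0.05511 hr

Final: 0.05511 hr


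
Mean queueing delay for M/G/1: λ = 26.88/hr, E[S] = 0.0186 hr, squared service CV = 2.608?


ρ = λ·E[S] = 26.88·0.0186 = 0.5000
E[S²] = E[S]²(1+C_s²) = 0.0186²·(1+2.608) = 0.001248
Wq = λ·E[S²]/(2(1−ρ)) = 26.88·0.001248/(2·0.5000) = 0.03355 hr

Final: 0.03355 hr


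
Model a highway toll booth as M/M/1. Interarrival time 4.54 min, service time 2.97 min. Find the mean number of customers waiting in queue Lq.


λ = 60/4.54 = 13.2159 /hr
μ = 60/2.97 = 20.2020 /hr
ρ = λ/μ = 13.2159/20.2020 = 0.6542
Lq = ρ²/(1−ρ) = 0.4280/0.3458 = 1.2375

Final: 1.2375


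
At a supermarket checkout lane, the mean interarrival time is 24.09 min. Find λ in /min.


λ = 1/(interarrival time) in consistent units.
1 minute = 1 min, so λ = 1/24.09 = 0.04151 per minute

Final: 0.04151 /min


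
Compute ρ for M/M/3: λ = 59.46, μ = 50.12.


ρ = λ/(cμ) = 59.46/(3·50.12) = 59.46/150.36 = 0.3955

Final: 0.3955


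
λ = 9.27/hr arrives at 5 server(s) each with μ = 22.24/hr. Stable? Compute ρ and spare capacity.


Total capacity cμ = 5·22.24 = 111.20/hr
ρ = λ/(cμ) = 9.27/111.20 = 0.08336
Stable ⇔ ρ < 1: YES
Spare capacity = cμ − λ = 111.20 − 9.27 = 101.93/hr

Final: ρ = 0.08336; stable; margin = 101.93/hr


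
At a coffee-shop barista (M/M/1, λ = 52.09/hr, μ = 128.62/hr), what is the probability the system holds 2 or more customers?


ρ = 52.09/128.62 = 0.4050
P(N ≥ n) = ρ^n = 0.4050^2 = 0.164018

Final: 0.164018


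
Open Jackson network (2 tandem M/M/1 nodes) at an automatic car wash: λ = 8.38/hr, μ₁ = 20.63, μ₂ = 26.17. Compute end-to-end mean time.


Each node sees arrival rate λ = 8.38/hr (tandem ⇒ throughput preserved).
W₁ = 1/(μ₁−λ) = 1/(20.63−8.38) = 0.08163 hr
W₂ = 1/(μ₂−λ) = 1/(26.17−8.38) = 0.05621 hr
W_total = W₁ + W₂ = 0.08163 + 0.05621 = 0.13784 hr

Final: 0.13784 hr


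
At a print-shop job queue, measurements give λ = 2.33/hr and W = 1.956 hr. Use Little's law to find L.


L = λW = 2.33·1.956 = 4.5575

Final: 4.5575


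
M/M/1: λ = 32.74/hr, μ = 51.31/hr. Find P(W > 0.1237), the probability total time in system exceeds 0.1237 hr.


W ~ Exponential(μ−λ) for M/M/1.
μ − λ = 51.31 − 32.74 = 18.5700
P(W > t) = e^{−(μ−λ)t} = e^{−2.2971} = 0.100549

Final: 0.100549


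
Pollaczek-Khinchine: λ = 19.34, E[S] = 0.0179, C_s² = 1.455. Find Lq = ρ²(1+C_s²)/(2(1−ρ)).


ρ = λ·E[S] = 19.34·0.0179 = 0.3462
Lq = ρ²(1+C_s²)/(2(1−ρ)) = 0.1198·(1+1.455)/(2·0.6538)
= 0.1198·2.4550/1.3076 = 0.22500

Final: 0.22500


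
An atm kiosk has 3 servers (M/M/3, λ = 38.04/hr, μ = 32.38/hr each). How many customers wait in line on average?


a = λ/μ = 1.1748; ρ = a/3 = 0.3916
P₀ = 0.302202
Lq = P₀·a^c·ρ / (c!·(1−ρ)²) = 0.302202·1.62140·0.3916/(6·0.37015)
= 0.08640

Final: 0.08640
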